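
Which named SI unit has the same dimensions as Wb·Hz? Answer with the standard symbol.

V

Wb = kg·m²·s⁻²·A⁻¹.
Hz = s⁻¹.
Combining: Wb·Hz = (kg·m²·s⁻²·A⁻¹) · s⁻¹ = kg·m²·s⁻³·A⁻¹.
kg·m²·s⁻³·A⁻¹ is the base-SI form of the volt.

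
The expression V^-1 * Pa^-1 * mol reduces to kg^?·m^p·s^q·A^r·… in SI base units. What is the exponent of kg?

-2

V = W/A (potential = power per current),
    = kg·m²·s⁻³·A⁻¹.
So V⁻¹ = kg⁻¹·m⁻²·s³·A.
Pa = N/m² (pressure = force per area),
    = kg·m⁻¹·s⁻².
So Pa⁻¹ = kg⁻¹·m·s².
Combining: V⁻¹·Pa⁻¹·mol = (kg⁻¹·m⁻²·s³·A) · (kg⁻¹·m·s²) · mol = kg⁻²·m⁻¹·s⁵·A·mol.
The exponent of kg is -2.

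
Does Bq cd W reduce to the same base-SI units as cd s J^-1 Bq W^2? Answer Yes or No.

Yes

Left side:
  Bq = s⁻¹.
  W = kg·m²·s⁻³.
  Combining: Bq·cd·W = s⁻¹ · cd · (kg·m²·s⁻³) = kg·m²·s⁻⁴·cd.
Right side:
  J = kg·m²·s⁻².
  So J⁻¹ = kg⁻¹·m⁻²·s².
  Bq = s⁻¹.
  W = kg·m²·s⁻³.
  So W² = kg²·m⁴·s⁻⁶.
  Combining: cd·s·J⁻¹·Bq·W² = cd · s · (kg⁻¹·m⁻²·s²) · s⁻¹ · (kg²·m⁴·s⁻⁶) = kg·m²·s⁻⁴·cd.
Both reduce to kg·m²·s⁻⁴·cd.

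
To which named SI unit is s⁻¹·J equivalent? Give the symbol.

W

J = kg·m²·s⁻².
Combining: s⁻¹·J = s⁻¹ · (kg·m²·s⁻²) = kg·m²·s⁻³.
kg·m²·s⁻³ is the base-SI form of the watt.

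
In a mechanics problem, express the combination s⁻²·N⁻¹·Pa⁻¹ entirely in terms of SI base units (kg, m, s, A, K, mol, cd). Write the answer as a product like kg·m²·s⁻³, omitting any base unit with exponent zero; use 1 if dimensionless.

kg⁻²·s²

N = kg·m/s² = kg·m·s⁻² (force = mass × acceleration).
So N⁻¹ = kg⁻¹·m⁻¹·s².
Pa = N/m² (pressure = force per area),
    = kg·m⁻¹·s⁻².
So Pa⁻¹ = kg⁻¹·m·s².
Combining: s⁻²·N⁻¹·Pa⁻¹ = s⁻² · (kg⁻¹·m⁻¹·s²) · (kg⁻¹·m·s²) = kg⁻²·s².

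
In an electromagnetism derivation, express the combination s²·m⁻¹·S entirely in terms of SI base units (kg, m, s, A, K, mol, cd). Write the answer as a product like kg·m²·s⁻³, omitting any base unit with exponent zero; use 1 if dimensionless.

S = 1/Ω (conductance is reciprocal resistance),
    = kg⁻¹·m⁻²·s³·A².
Combining: s²·m⁻¹·S = s² · m⁻¹ · (kg⁻¹·m⁻²·s³·A²) = kg⁻¹·m⁻³·s⁵·A².

kg⁻¹·m⁻³·s⁵·A²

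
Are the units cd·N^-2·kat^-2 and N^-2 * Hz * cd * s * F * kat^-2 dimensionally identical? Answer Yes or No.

Left side:
  N = kg·m/s² = kg·m·s⁻² (force = mass × acceleration).
  So N⁻² = kg⁻²·m⁻²·s⁴.
  kat = mol/s = s⁻¹·mol (catalytic activity).
  So kat⁻² = s²·mol⁻².
  Combining: cd·N⁻²·kat⁻² = cd · (kg⁻²·m⁻²·s⁴) · (s²·mol⁻²) = kg⁻²·m⁻²·s⁶·mol⁻²·cd.
Right side:
  N = kg·m·s⁻².
  So N⁻² = kg⁻²·m⁻²·s⁴.
  Hz = s⁻¹.
  F = kg⁻¹·m⁻²·s⁴·A².
  kat = s⁻¹·mol.
  So kat⁻² = s²·mol⁻².
  Combining: N⁻²·Hz·cd·s·F·kat⁻² = (kg⁻²·m⁻²·s⁴) · s⁻¹ · cd · s · (kg⁻¹·m⁻²·s⁴·A²) · (s²·mol⁻²) = kg⁻³·m⁻⁴·s¹⁰·A²·mol⁻²·cd.
Left is kg⁻²·m⁻²·s⁶·mol⁻²·cd; right is kg⁻³·m⁻⁴·s¹⁰·A²·mol⁻²·cd — different.

No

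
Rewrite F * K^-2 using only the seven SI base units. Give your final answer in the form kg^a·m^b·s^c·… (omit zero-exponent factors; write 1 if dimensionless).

F = C/V (capacitance = charge per voltage),
    = A·s/(kg·m²·s⁻³·A⁻¹) (substituting C and V),
    = kg⁻¹·m⁻²·s⁴·A².
Combining: F·K⁻² = (kg⁻¹·m⁻²·s⁴·A²) · K⁻² = kg⁻¹·m⁻²·s⁴·A²·K⁻².

kg⁻¹·m⁻²·s⁴·A²·K⁻²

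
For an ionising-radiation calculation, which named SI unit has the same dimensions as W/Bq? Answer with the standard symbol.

Bq = s⁻¹.
So Bq⁻¹ = s.
W = kg·m²·s⁻³.
Combining: Bq⁻¹·W = s · (kg·m²·s⁻³) = kg·m²·s⁻².
kg·m²·s⁻² is the base-SI form of the joule.

J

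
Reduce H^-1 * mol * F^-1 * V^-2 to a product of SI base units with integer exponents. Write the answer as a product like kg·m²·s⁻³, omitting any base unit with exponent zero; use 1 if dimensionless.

H = kg·m²·s⁻²·A⁻².
So H⁻¹ = kg⁻¹·m⁻²·s²·A².
F = kg⁻¹·m⁻²·s⁴·A².
So F⁻¹ = kg·m²·s⁻⁴·A⁻².
V = kg·m²·s⁻³·A⁻¹.
So V⁻² = kg⁻²·m⁻⁴·s⁶·A².
Combining: H⁻¹·mol·F⁻¹·V⁻² = (kg⁻¹·m⁻²·s²·A²) · mol · (kg·m²·s⁻⁴·A⁻²) · (kg⁻²·m⁻⁴·s⁶·A²) = kg⁻²·m⁻⁴·s⁴·A²·mol.

kg⁻²·m⁻⁴·s⁴·A²·mol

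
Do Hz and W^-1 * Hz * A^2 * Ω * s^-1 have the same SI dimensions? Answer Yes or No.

Left side:
  Hz = 1/s = s⁻¹ (frequency is cycles per second).
Right side:
  W = kg·m²·s⁻³.
  So W⁻¹ = kg⁻¹·m⁻²·s³.
  Hz = s⁻¹.
  Ω = kg·m²·s⁻³·A⁻².
  Combining: W⁻¹·Hz·A²·Ω·s⁻¹ = (kg⁻¹·m⁻²·s³) · s⁻¹ · A² · (kg·m²·s⁻³·A⁻²) · s⁻¹ = s⁻².
Left is s⁻¹; right is s⁻² — different.

No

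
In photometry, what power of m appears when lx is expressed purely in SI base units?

lx = lm/m² (illuminance = luminous flux per area),
    = m⁻²·cd.
The exponent of m is -2.

-2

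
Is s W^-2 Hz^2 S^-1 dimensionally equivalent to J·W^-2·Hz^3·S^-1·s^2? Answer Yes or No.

Left side:
  W = kg·m²·s⁻³.
  So W⁻² = kg⁻²·m⁻⁴·s⁶.
  Hz = s⁻¹.
  So Hz² = s⁻².
  S = kg⁻¹·m⁻²·s³·A².
  So S⁻¹ = kg·m²·s⁻³·A⁻².
  Combining: s·W⁻²·Hz²·S⁻¹ = s · (kg⁻²·m⁻⁴·s⁶) · s⁻² · (kg·m²·s⁻³·A⁻²) = kg⁻¹·m⁻²·s²·A⁻².
Right side:
  J = kg·m²·s⁻².
  W = kg·m²·s⁻³.
  So W⁻² = kg⁻²·m⁻⁴·s⁶.
  Hz = s⁻¹.
  So Hz³ = s⁻³.
  S = kg⁻¹·m⁻²·s³·A².
  So S⁻¹ = kg·m²·s⁻³·A⁻².
  Combining: J·W⁻²·Hz³·S⁻¹·s² = (kg·m²·s⁻²) · (kg⁻²·m⁻⁴·s⁶) · s⁻³ · (kg·m²·s⁻³·A⁻²) · s² = A⁻².
Left is kg⁻¹·m⁻²·s²·A⁻²; right is A⁻² — different.

No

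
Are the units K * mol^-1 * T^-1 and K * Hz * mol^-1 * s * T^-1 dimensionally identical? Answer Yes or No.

Yes

Left side:
  T = kg·s⁻²·A⁻¹.
  So T⁻¹ = kg⁻¹·s²·A.
  Combining: K·mol⁻¹·T⁻¹ = K · mol⁻¹ · (kg⁻¹·s²·A) = kg⁻¹·s²·A·K·mol⁻¹.
Right side:
  Hz = s⁻¹.
  T = kg·s⁻²·A⁻¹.
  So T⁻¹ = kg⁻¹·s²·A.
  Combining: K·Hz·mol⁻¹·s·T⁻¹ = K · s⁻¹ · mol⁻¹ · s · (kg⁻¹·s²·A) = kg⁻¹·s²·A·K·mol⁻¹.
Both reduce to kg⁻¹·s²·A·K·mol⁻¹.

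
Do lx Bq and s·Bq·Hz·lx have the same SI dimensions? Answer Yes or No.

Left side:
  lx = lm/m² (illuminance = luminous flux per area),
      = m⁻²·cd.
  Bq = 1/s = s⁻¹ (activity is decays per second).
  Combining: lx·Bq = (m⁻²·cd) · s⁻¹ = m⁻²·s⁻¹·cd.
Right side:
  Bq = s⁻¹.
  Hz = s⁻¹.
  lx = m⁻²·cd.
  Combining: s·Bq·Hz·lx = s · s⁻¹ · s⁻¹ · (m⁻²·cd) = m⁻²·s⁻¹·cd.
Both reduce to m⁻²·s⁻¹·cd.

Yes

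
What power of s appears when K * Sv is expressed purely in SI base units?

-2

Sv = J/kg (equivalent dose = energy per mass),
    = m²·s⁻².
Combining: K·Sv = K · (m²·s⁻²) = m²·s⁻²·K.
The exponent of s is -2.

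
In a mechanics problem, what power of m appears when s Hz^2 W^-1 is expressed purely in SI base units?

-2

Hz = 1/s = s⁻¹ (frequency is cycles per second).
So Hz² = s⁻².
W = J/s (power = energy per time),
    = kg·m²·s⁻³.
So W⁻¹ = kg⁻¹·m⁻²·s³.
Combining: s·Hz²·W⁻¹ = s · s⁻² · (kg⁻¹·m⁻²·s³) = kg⁻¹·m⁻²·s².
The exponent of m is -2.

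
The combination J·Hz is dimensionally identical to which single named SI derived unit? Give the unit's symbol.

J = kg·m²·s⁻².
Hz = s⁻¹.
Combining: J·Hz = (kg·m²·s⁻²) · s⁻¹ = kg·m²·s⁻³.
kg·m²·s⁻³ is the base-SI form of the watt.

W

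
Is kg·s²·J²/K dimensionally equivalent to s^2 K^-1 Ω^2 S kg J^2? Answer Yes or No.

No

Left side:
  J = kg·m²·s⁻².
  So J² = kg²·m⁴·s⁻⁴.
  Combining: kg·K⁻¹·s²·J² = kg · K⁻¹ · s² · (kg²·m⁴·s⁻⁴) = kg³·m⁴·s⁻²·K⁻¹.
Right side:
  Ω = kg·m²·s⁻³·A⁻².
  So Ω² = kg²·m⁴·s⁻⁶·A⁻⁴.
  S = kg⁻¹·m⁻²·s³·A².
  J = kg·m²·s⁻².
  So J² = kg²·m⁴·s⁻⁴.
  Combining: s²·K⁻¹·Ω²·S·kg·J² = s² · K⁻¹ · (kg²·m⁴·s⁻⁶·A⁻⁴) · (kg⁻¹·m⁻²·s³·A²) · kg · (kg²·m⁴·s⁻⁴) = kg⁴·m⁶·s⁻⁵·A⁻²·K⁻¹.
Left is kg³·m⁴·s⁻²·K⁻¹; right is kg⁴·m⁶·s⁻⁵·A⁻²·K⁻¹ — different.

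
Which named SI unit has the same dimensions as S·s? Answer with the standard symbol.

F

S = 1/Ω (conductance is reciprocal resistance),
    = kg⁻¹·m⁻²·s³·A².
Combining: S·s = (kg⁻¹·m⁻²·s³·A²) · s = kg⁻¹·m⁻²·s⁴·A².
kg⁻¹·m⁻²·s⁴·A² is the base-SI form of the farad.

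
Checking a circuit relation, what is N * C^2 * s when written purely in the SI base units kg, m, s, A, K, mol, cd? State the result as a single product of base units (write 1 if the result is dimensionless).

kg·m·s·A²

N = kg·m/s² = kg·m·s⁻² (force = mass × acceleration).
C = A·s = s·A (charge = current × time).
So C² = s²·A².
Combining: N·C²·s = (kg·m·s⁻²) · (s²·A²) · s = kg·m·s·A².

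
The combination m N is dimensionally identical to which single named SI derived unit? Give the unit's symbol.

J

N = kg·m·s⁻².
Combining: m·N = m · (kg·m·s⁻²) = kg·m²·s⁻².
kg·m²·s⁻² is the base-SI form of the joule.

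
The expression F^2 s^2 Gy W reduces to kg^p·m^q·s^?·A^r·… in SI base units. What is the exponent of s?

5

F = C/V (capacitance = charge per voltage),
    = A·s/(kg·m²·s⁻³·A⁻¹) (substituting C and V),
    = kg⁻¹·m⁻²·s⁴·A².
So F² = kg⁻²·m⁻⁴·s⁸·A⁴.
Gy = J/kg (absorbed dose = energy per mass),
    = m²·s⁻².
W = J/s (power = energy per time),
    = kg·m²·s⁻³.
Combining: F²·s²·Gy·W = (kg⁻²·m⁻⁴·s⁸·A⁴) · s² · (m²·s⁻²) · (kg·m²·s⁻³) = kg⁻¹·s⁵·A⁴.
The exponent of s is 5.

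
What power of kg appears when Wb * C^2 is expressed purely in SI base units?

Wb = V·s (flux: a volt is a weber per second),
    = kg·m²·s⁻²·A⁻¹.
C = A·s = s·A (charge = current × time).
So C² = s²·A².
Combining: Wb·C² = (kg·m²·s⁻²·A⁻¹) · (s²·A²) = kg·m²·A.
The exponent of kg is 1.

1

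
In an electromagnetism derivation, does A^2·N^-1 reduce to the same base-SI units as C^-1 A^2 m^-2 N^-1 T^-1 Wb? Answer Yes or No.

No

Left side:
  N = kg·m/s² = kg·m·s⁻² (force = mass × acceleration).
  So N⁻¹ = kg⁻¹·m⁻¹·s².
  Combining: A²·N⁻¹ = A² · (kg⁻¹·m⁻¹·s²) = kg⁻¹·m⁻¹·s²·A².
Right side:
  C = s·A.
  So C⁻¹ = s⁻¹·A⁻¹.
  N = kg·m·s⁻².
  So N⁻¹ = kg⁻¹·m⁻¹·s².
  T = kg·s⁻²·A⁻¹.
  So T⁻¹ = kg⁻¹·s²·A.
  Wb = kg·m²·s⁻²·A⁻¹.
  Combining: C⁻¹·A²·m⁻²·N⁻¹·T⁻¹·Wb = (s⁻¹·A⁻¹) · A² · m⁻² · (kg⁻¹·m⁻¹·s²) · (kg⁻¹·s²·A) · (kg·m²·s⁻²·A⁻¹) = kg⁻¹·m⁻¹·s·A.
Left is kg⁻¹·m⁻¹·s²·A²; right is kg⁻¹·m⁻¹·s·A — different.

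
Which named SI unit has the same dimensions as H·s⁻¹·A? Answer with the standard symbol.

H = Wb/A (inductance = flux per current),
    = kg·m²·s⁻²·A⁻².
Combining: H·s⁻¹·A = (kg·m²·s⁻²·A⁻²) · s⁻¹ · A = kg·m²·s⁻³·A⁻¹.
kg·m²·s⁻³·A⁻¹ is the base-SI form of the volt.

V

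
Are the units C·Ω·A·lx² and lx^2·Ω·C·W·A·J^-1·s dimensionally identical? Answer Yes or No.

Yes

Left side:
  C = s·A.
  Ω = kg·m²·s⁻³·A⁻².
  lx = m⁻²·cd.
  So lx² = m⁻⁴·cd².
  Combining: C·Ω·A·lx² = (s·A) · (kg·m²·s⁻³·A⁻²) · A · (m⁻⁴·cd²) = kg·m⁻²·s⁻²·cd².
Right side:
  lx = m⁻²·cd.
  So lx² = m⁻⁴·cd².
  Ω = kg·m²·s⁻³·A⁻².
  C = s·A.
  W = kg·m²·s⁻³.
  J = kg·m²·s⁻².
  So J⁻¹ = kg⁻¹·m⁻²·s².
  Combining: lx²·Ω·C·W·A·J⁻¹·s = (m⁻⁴·cd²) · (kg·m²·s⁻³·A⁻²) · (s·A) · (kg·m²·s⁻³) · A · (kg⁻¹·m⁻²·s²) · s = kg·m⁻²·s⁻²·cd².
Both reduce to kg·m⁻²·s⁻²·cd².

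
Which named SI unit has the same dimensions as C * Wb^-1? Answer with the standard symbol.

S

C = A·s = s·A (charge = current × time).
Wb = V·s (flux: a volt is a weber per second),
    = kg·m²·s⁻²·A⁻¹.
So Wb⁻¹ = kg⁻¹·m⁻²·s²·A.
Combining: C·Wb⁻¹ = (s·A) · (kg⁻¹·m⁻²·s²·A) = kg⁻¹·m⁻²·s³·A².
kg⁻¹·m⁻²·s³·A² is the base-SI form of the siemens.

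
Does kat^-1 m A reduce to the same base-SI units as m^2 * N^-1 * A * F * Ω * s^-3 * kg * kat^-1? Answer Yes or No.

Yes

Left side:
  kat = mol/s = s⁻¹·mol (catalytic activity).
  So kat⁻¹ = s·mol⁻¹.
  Combining: kat⁻¹·m·A = (s·mol⁻¹) · m · A = m·s·A·mol⁻¹.
Right side:
  N = kg·m/s² = kg·m·s⁻² (force = mass × acceleration).
  So N⁻¹ = kg⁻¹·m⁻¹·s².
  F = C/V (capacitance = charge per voltage),
      = A·s/(kg·m²·s⁻³·A⁻¹) (substituting C and V),
      = kg⁻¹·m⁻²·s⁴·A².
  Ω = V/A (resistance = voltage per current),
      = kg·m²·s⁻³·A⁻².
  kat = mol/s = s⁻¹·mol (catalytic activity).
  So kat⁻¹ = s·mol⁻¹.
  Combining: m²·N⁻¹·A·F·Ω·s⁻³·kg·kat⁻¹ = m² · (kg⁻¹·m⁻¹·s²) · A · (kg⁻¹·m⁻²·s⁴·A²) · (kg·m²·s⁻³·A⁻²) · s⁻³ · kg · (s·mol⁻¹) = m·s·A·mol⁻¹.
Both reduce to m·s·A·mol⁻¹.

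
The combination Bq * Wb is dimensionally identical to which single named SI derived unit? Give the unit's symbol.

V

Bq = s⁻¹.
Wb = kg·m²·s⁻²·A⁻¹.
Combining: Bq·Wb = s⁻¹ · (kg·m²·s⁻²·A⁻¹) = kg·m²·s⁻³·A⁻¹.
kg·m²·s⁻³·A⁻¹ is the base-SI form of the volt.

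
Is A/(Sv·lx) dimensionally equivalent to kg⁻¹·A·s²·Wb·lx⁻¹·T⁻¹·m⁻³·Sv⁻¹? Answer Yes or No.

Left side:
  Sv = J/kg (equivalent dose = energy per mass),
      = m²·s⁻².
  So Sv⁻¹ = m⁻²·s².
  lx = lm/m² (illuminance = luminous flux per area),
      = m⁻²·cd.
  So lx⁻¹ = m²·cd⁻¹.
  Combining: A·Sv⁻¹·lx⁻¹ = A · (m⁻²·s²) · (m²·cd⁻¹) = s²·A·cd⁻¹.
Right side:
  Wb = V·s (flux: a volt is a weber per second),
      = kg·m²·s⁻²·A⁻¹.
  lx = lm/m² (illuminance = luminous flux per area),
      = m⁻²·cd.
  So lx⁻¹ = m²·cd⁻¹.
  T = Wb/m² (flux density = flux per area),
      = kg·s⁻²·A⁻¹.
  So T⁻¹ = kg⁻¹·s²·A.
  Sv = J/kg (equivalent dose = energy per mass),
      = m²·s⁻².
  So Sv⁻¹ = m⁻²·s².
  Combining: kg⁻¹·A·s²·Wb·lx⁻¹·T⁻¹·m⁻³·Sv⁻¹ = kg⁻¹ · A · s² · (kg·m²·s⁻²·A⁻¹) · (m²·cd⁻¹) · (kg⁻¹·s²·A) · m⁻³ · (m⁻²·s²) = kg⁻¹·m⁻¹·s⁴·A·cd⁻¹.
Left is s²·A·cd⁻¹; right is kg⁻¹·m⁻¹·s⁴·A·cd⁻¹ — different.

No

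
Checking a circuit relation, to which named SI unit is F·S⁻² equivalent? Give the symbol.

H

F = kg⁻¹·m⁻²·s⁴·A².
S = kg⁻¹·m⁻²·s³·A².
So S⁻² = kg²·m⁴·s⁻⁶·A⁻⁴.
Combining: F·S⁻² = (kg⁻¹·m⁻²·s⁴·A²) · (kg²·m⁴·s⁻⁶·A⁻⁴) = kg·m²·s⁻²·A⁻².
kg·m²·s⁻²·A⁻² is the base-SI form of the henry.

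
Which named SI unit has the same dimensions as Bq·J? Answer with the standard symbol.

W

Bq = 1/s = s⁻¹ (activity is decays per second).
J = N·m (work = force × distance),
    = kg·m²·s⁻².
Combining: Bq·J = s⁻¹ · (kg·m²·s⁻²) = kg·m²·s⁻³.
kg·m²·s⁻³ is the base-SI form of the watt.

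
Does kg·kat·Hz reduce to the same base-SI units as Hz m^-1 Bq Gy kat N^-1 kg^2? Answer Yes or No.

Left side:
  kat = mol/s = s⁻¹·mol (catalytic activity).
  Hz = 1/s = s⁻¹ (frequency is cycles per second).
  Combining: kg·kat·Hz = kg · (s⁻¹·mol) · s⁻¹ = kg·s⁻²·mol.
Right side:
  Hz = s⁻¹.
  Bq = s⁻¹.
  Gy = m²·s⁻².
  kat = s⁻¹·mol.
  N = kg·m·s⁻².
  So N⁻¹ = kg⁻¹·m⁻¹·s².
  Combining: Hz·m⁻¹·Bq·Gy·kat·N⁻¹·kg² = s⁻¹ · m⁻¹ · s⁻¹ · (m²·s⁻²) · (s⁻¹·mol) · (kg⁻¹·m⁻¹·s²) · kg² = kg·s⁻³·mol.
Left is kg·s⁻²·mol; right is kg·s⁻³·mol — different.

No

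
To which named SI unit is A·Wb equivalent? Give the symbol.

Wb = kg·m²·s⁻²·A⁻¹.
Combining: A·Wb = A · (kg·m²·s⁻²·A⁻¹) = kg·m²·s⁻².
kg·m²·s⁻² is the base-SI form of the joule.

J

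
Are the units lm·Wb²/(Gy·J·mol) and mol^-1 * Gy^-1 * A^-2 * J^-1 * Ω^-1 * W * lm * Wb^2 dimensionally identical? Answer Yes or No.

Yes

Left side:
  Gy = J/kg (absorbed dose = energy per mass),
      = m²·s⁻².
  So Gy⁻¹ = m⁻²·s².
  J = N·m (work = force × distance),
      = kg·m²·s⁻².
  So J⁻¹ = kg⁻¹·m⁻²·s².
  lm = cd·sr = cd (luminous flux; sr is dimensionless).
  Wb = V·s (flux: a volt is a weber per second),
      = kg·m²·s⁻²·A⁻¹.
  So Wb² = kg²·m⁴·s⁻⁴·A⁻².
  Combining: Gy⁻¹·J⁻¹·lm·Wb²·mol⁻¹ = (m⁻²·s²) · (kg⁻¹·m⁻²·s²) · cd · (kg²·m⁴·s⁻⁴·A⁻²) · mol⁻¹ = kg·A⁻²·mol⁻¹·cd.
Right side:
  Gy = J/kg (absorbed dose = energy per mass),
      = m²·s⁻².
  So Gy⁻¹ = m⁻²·s².
  J = N·m (work = force × distance),
      = kg·m²·s⁻².
  So J⁻¹ = kg⁻¹·m⁻²·s².
  Ω = V/A (resistance = voltage per current),
      = kg·m²·s⁻³·A⁻².
  So Ω⁻¹ = kg⁻¹·m⁻²·s³·A².
  W = J/s (power = energy per time),
      = kg·m²·s⁻³.
  lm = cd·sr = cd (luminous flux; sr is dimensionless).
  Wb = V·s (flux: a volt is a weber per second),
      = kg·m²·s⁻²·A⁻¹.
  So Wb² = kg²·m⁴·s⁻⁴·A⁻².
  Combining: mol⁻¹·Gy⁻¹·A⁻²·J⁻¹·Ω⁻¹·W·lm·Wb² = mol⁻¹ · (m⁻²·s²) · A⁻² · (kg⁻¹·m⁻²·s²) · (kg⁻¹·m⁻²·s³·A²) · (kg·m²·s⁻³) · cd · (kg²·m⁴·s⁻⁴·A⁻²) = kg·A⁻²·mol⁻¹·cd.
Both reduce to kg·A⁻²·mol⁻¹·cd.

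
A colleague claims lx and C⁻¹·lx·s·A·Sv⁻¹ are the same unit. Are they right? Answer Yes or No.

No

Left side:
  lx = lm/m² (illuminance = luminous flux per area),
      = m⁻²·cd.
Right side:
  C = A·s = s·A (charge = current × time).
  So C⁻¹ = s⁻¹·A⁻¹.
  lx = lm/m² (illuminance = luminous flux per area),
      = m⁻²·cd.
  Sv = J/kg (equivalent dose = energy per mass),
      = m²·s⁻².
  So Sv⁻¹ = m⁻²·s².
  Combining: C⁻¹·lx·s·A·Sv⁻¹ = (s⁻¹·A⁻¹) · (m⁻²·cd) · s · A · (m⁻²·s²) = m⁻⁴·s²·cd.
Left is m⁻²·cd; right is m⁻⁴·s²·cd — different.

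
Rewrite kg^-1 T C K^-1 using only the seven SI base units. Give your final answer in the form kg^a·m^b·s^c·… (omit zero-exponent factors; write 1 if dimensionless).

T = kg·s⁻²·A⁻¹.
C = s·A.
Combining: kg⁻¹·T·C·K⁻¹ = kg⁻¹ · (kg·s⁻²·A⁻¹) · (s·A) · K⁻¹ = s⁻¹·K⁻¹.

s⁻¹·K⁻¹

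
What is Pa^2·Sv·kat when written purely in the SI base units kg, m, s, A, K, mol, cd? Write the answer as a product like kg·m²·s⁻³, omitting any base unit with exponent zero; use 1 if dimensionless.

kg²·s⁻⁷·mol

Pa = N/m² (pressure = force per area),
    = kg·m⁻¹·s⁻².
So Pa² = kg²·m⁻²·s⁻⁴.
Sv = J/kg (equivalent dose = energy per mass),
    = m²·s⁻².
kat = mol/s = s⁻¹·mol (catalytic activity).
Combining: Pa²·Sv·kat = (kg²·m⁻²·s⁻⁴) · (m²·s⁻²) · (s⁻¹·mol) = kg²·s⁻⁷·mol.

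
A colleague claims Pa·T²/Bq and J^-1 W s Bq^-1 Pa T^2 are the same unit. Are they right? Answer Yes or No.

Left side:
  Pa = N/m² (pressure = force per area),
      = kg·m⁻¹·s⁻².
  T = Wb/m² (flux density = flux per area),
      = kg·s⁻²·A⁻¹.
  So T² = kg²·s⁻⁴·A⁻².
  Bq = 1/s = s⁻¹ (activity is decays per second).
  So Bq⁻¹ = s.
  Combining: Pa·T²·Bq⁻¹ = (kg·m⁻¹·s⁻²) · (kg²·s⁻⁴·A⁻²) · s = kg³·m⁻¹·s⁻⁵·A⁻².
Right side:
  J = kg·m²·s⁻².
  So J⁻¹ = kg⁻¹·m⁻²·s².
  W = kg·m²·s⁻³.
  Bq = s⁻¹.
  So Bq⁻¹ = s.
  Pa = kg·m⁻¹·s⁻².
  T = kg·s⁻²·A⁻¹.
  So T² = kg²·s⁻⁴·A⁻².
  Combining: J⁻¹·W·s·Bq⁻¹·Pa·T² = (kg⁻¹·m⁻²·s²) · (kg·m²·s⁻³) · s · s · (kg·m⁻¹·s⁻²) · (kg²·s⁻⁴·A⁻²) = kg³·m⁻¹·s⁻⁵·A⁻².
Both reduce to kg³·m⁻¹·s⁻⁵·A⁻².

Yes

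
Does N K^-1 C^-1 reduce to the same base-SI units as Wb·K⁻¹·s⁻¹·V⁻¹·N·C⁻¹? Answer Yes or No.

Yes

Left side:
  N = kg·m/s² = kg·m·s⁻² (force = mass × acceleration).
  C = A·s = s·A (charge = current × time).
  So C⁻¹ = s⁻¹·A⁻¹.
  Combining: N·K⁻¹·C⁻¹ = (kg·m·s⁻²) · K⁻¹ · (s⁻¹·A⁻¹) = kg·m·s⁻³·A⁻¹·K⁻¹.
Right side:
  Wb = kg·m²·s⁻²·A⁻¹.
  V = kg·m²·s⁻³·A⁻¹.
  So V⁻¹ = kg⁻¹·m⁻²·s³·A.
  N = kg·m·s⁻².
  C = s·A.
  So C⁻¹ = s⁻¹·A⁻¹.
  Combining: Wb·K⁻¹·s⁻¹·V⁻¹·N·C⁻¹ = (kg·m²·s⁻²·A⁻¹) · K⁻¹ · s⁻¹ · (kg⁻¹·m⁻²·s³·A) · (kg·m·s⁻²) · (s⁻¹·A⁻¹) = kg·m·s⁻³·A⁻¹·K⁻¹.
Both reduce to kg·m·s⁻³·A⁻¹·K⁻¹.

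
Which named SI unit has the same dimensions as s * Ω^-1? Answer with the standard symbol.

Ω = V/A (resistance = voltage per current),
    = kg·m²·s⁻³·A⁻².
So Ω⁻¹ = kg⁻¹·m⁻²·s³·A².
Combining: s·Ω⁻¹ = s · (kg⁻¹·m⁻²·s³·A²) = kg⁻¹·m⁻²·s⁴·A².
kg⁻¹·m⁻²·s⁴·A² is the base-SI form of the farad.

F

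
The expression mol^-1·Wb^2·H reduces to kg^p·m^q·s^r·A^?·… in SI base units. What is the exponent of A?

Wb = V·s (flux: a volt is a weber per second),
    = kg·m²·s⁻²·A⁻¹.
So Wb² = kg²·m⁴·s⁻⁴·A⁻².
H = Wb/A (inductance = flux per current),
    = kg·m²·s⁻²·A⁻².
Combining: mol⁻¹·Wb²·H = mol⁻¹ · (kg²·m⁴·s⁻⁴·A⁻²) · (kg·m²·s⁻²·A⁻²) = kg³·m⁶·s⁻⁶·A⁻⁴·mol⁻¹.
The exponent of A is -4.

-4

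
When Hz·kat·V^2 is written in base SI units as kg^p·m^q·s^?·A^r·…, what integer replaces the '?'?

Hz = 1/s = s⁻¹ (frequency is cycles per second).
kat = mol/s = s⁻¹·mol (catalytic activity).
V = W/A (potential = power per current),
    = kg·m²·s⁻³·A⁻¹.
So V² = kg²·m⁴·s⁻⁶·A⁻².
Combining: Hz·kat·V² = s⁻¹ · (s⁻¹·mol) · (kg²·m⁴·s⁻⁶·A⁻²) = kg²·m⁴·s⁻⁸·A⁻²·mol.
The exponent of s is -8.

-8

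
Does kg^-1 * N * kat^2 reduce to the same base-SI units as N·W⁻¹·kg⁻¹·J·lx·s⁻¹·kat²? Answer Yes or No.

No

Left side:
  N = kg·m/s² = kg·m·s⁻² (force = mass × acceleration).
  kat = mol/s = s⁻¹·mol (catalytic activity).
  So kat² = s⁻²·mol².
  Combining: kg⁻¹·N·kat² = kg⁻¹ · (kg·m·s⁻²) · (s⁻²·mol²) = m·s⁻⁴·mol².
Right side:
  N = kg·m/s² = kg·m·s⁻² (force = mass × acceleration).
  W = J/s (power = energy per time),
      = kg·m²·s⁻³.
  So W⁻¹ = kg⁻¹·m⁻²·s³.
  J = N·m (work = force × distance),
      = kg·m²·s⁻².
  lx = lm/m² (illuminance = luminous flux per area),
      = m⁻²·cd.
  kat = mol/s = s⁻¹·mol (catalytic activity).
  So kat² = s⁻²·mol².
  Combining: N·W⁻¹·kg⁻¹·J·lx·s⁻¹·kat² = (kg·m·s⁻²) · (kg⁻¹·m⁻²·s³) · kg⁻¹ · (kg·m²·s⁻²) · (m⁻²·cd) · s⁻¹ · (s⁻²·mol²) = m⁻¹·s⁻⁴·mol²·cd.
Left is m·s⁻⁴·mol²; right is m⁻¹·s⁻⁴·mol²·cd — different.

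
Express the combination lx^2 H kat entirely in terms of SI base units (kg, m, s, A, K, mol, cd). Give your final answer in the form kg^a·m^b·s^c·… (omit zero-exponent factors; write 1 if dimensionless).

kg·m⁻²·s⁻³·A⁻²·mol·cd²

lx = lm/m² (illuminance = luminous flux per area),
    = m⁻²·cd.
So lx² = m⁻⁴·cd².
H = Wb/A (inductance = flux per current),
    = kg·m²·s⁻²·A⁻².
kat = mol/s = s⁻¹·mol (catalytic activity).
Combining: lx²·H·kat = (m⁻⁴·cd²) · (kg·m²·s⁻²·A⁻²) · (s⁻¹·mol) = kg·m⁻²·s⁻³·A⁻²·mol·cd².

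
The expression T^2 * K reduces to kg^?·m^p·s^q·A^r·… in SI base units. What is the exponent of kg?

2

T = kg·s⁻²·A⁻¹.
So T² = kg²·s⁻⁴·A⁻².
Combining: T²·K = (kg²·s⁻⁴·A⁻²) · K = kg²·s⁻⁴·A⁻²·K.
The exponent of kg is 2.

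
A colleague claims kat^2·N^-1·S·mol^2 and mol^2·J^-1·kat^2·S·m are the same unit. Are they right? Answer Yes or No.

Yes

Left side:
  kat = s⁻¹·mol.
  So kat² = s⁻²·mol².
  N = kg·m·s⁻².
  So N⁻¹ = kg⁻¹·m⁻¹·s².
  S = kg⁻¹·m⁻²·s³·A².
  Combining: kat²·N⁻¹·S·mol² = (s⁻²·mol²) · (kg⁻¹·m⁻¹·s²) · (kg⁻¹·m⁻²·s³·A²) · mol² = kg⁻²·m⁻³·s³·A²·mol⁴.
Right side:
  J = N·m (work = force × distance),
      = kg·m²·s⁻².
  So J⁻¹ = kg⁻¹·m⁻²·s².
  kat = mol/s = s⁻¹·mol (catalytic activity).
  So kat² = s⁻²·mol².
  S = 1/Ω (conductance is reciprocal resistance),
      = kg⁻¹·m⁻²·s³·A².
  Combining: mol²·J⁻¹·kat²·S·m = mol² · (kg⁻¹·m⁻²·s²) · (s⁻²·mol²) · (kg⁻¹·m⁻²·s³·A²) · m = kg⁻²·m⁻³·s³·A²·mol⁴.
Both reduce to kg⁻²·m⁻³·s³·A²·mol⁴.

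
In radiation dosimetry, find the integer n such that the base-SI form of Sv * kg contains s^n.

Sv = m²·s⁻².
Combining: Sv·kg = (m²·s⁻²) · kg = kg·m²·s⁻².
The exponent of s is -2.

-2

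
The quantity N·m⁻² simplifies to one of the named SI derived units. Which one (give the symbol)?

Pa

N = kg·m/s² = kg·m·s⁻² (force = mass × acceleration).
Combining: N·m⁻² = (kg·m·s⁻²) · m⁻² = kg·m⁻¹·s⁻².
kg·m⁻¹·s⁻² is the base-SI form of the pascal.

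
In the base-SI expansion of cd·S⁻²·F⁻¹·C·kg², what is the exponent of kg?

5

S = 1/Ω (conductance is reciprocal resistance),
    = kg⁻¹·m⁻²·s³·A².
So S⁻² = kg²·m⁴·s⁻⁶·A⁻⁴.
F = C/V (capacitance = charge per voltage),
    = A·s/(kg·m²·s⁻³·A⁻¹) (substituting C and V),
    = kg⁻¹·m⁻²·s⁴·A².
So F⁻¹ = kg·m²·s⁻⁴·A⁻².
C = A·s = s·A (charge = current × time).
Combining: cd·S⁻²·F⁻¹·C·kg² = cd · (kg²·m⁴·s⁻⁶·A⁻⁴) · (kg·m²·s⁻⁴·A⁻²) · (s·A) · kg² = kg⁵·m⁶·s⁻⁹·A⁻⁵·cd.
The exponent of kg is 5.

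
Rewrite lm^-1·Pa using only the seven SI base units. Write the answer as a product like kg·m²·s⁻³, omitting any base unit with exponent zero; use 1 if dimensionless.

kg·m⁻¹·s⁻²·cd⁻¹

lm = cd·sr = cd (luminous flux; sr is dimensionless).
So lm⁻¹ = cd⁻¹.
Pa = N/m² (pressure = force per area),
    = kg·m⁻¹·s⁻².
Combining: lm⁻¹·Pa = cd⁻¹ · (kg·m⁻¹·s⁻²) = kg·m⁻¹·s⁻²·cd⁻¹.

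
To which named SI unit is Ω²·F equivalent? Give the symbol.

H

Ω = V/A (resistance = voltage per current),
    = kg·m²·s⁻³·A⁻².
So Ω² = kg²·m⁴·s⁻⁶·A⁻⁴.
F = C/V (capacitance = charge per voltage),
    = A·s/(kg·m²·s⁻³·A⁻¹) (substituting C and V),
    = kg⁻¹·m⁻²·s⁴·A².
Combining: Ω²·F = (kg²·m⁴·s⁻⁶·A⁻⁴) · (kg⁻¹·m⁻²·s⁴·A²) = kg·m²·s⁻²·A⁻².
kg·m²·s⁻²·A⁻² is the base-SI form of the henry.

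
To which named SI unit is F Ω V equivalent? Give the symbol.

Wb

F = C/V (capacitance = charge per voltage),
    = A·s/(kg·m²·s⁻³·A⁻¹) (substituting C and V),
    = kg⁻¹·m⁻²·s⁴·A².
Ω = V/A (resistance = voltage per current),
    = kg·m²·s⁻³·A⁻².
V = W/A (potential = power per current),
    = kg·m²·s⁻³·A⁻¹.
Combining: F·Ω·V = (kg⁻¹·m⁻²·s⁴·A²) · (kg·m²·s⁻³·A⁻²) · (kg·m²·s⁻³·A⁻¹) = kg·m²·s⁻²·A⁻¹.
kg·m²·s⁻²·A⁻¹ is the base-SI form of the weber.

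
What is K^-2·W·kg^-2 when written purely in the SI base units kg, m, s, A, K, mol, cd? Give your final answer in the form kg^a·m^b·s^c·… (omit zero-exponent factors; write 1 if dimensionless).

W = kg·m²·s⁻³.
Combining: K⁻²·W·kg⁻² = K⁻² · (kg·m²·s⁻³) · kg⁻² = kg⁻¹·m²·s⁻³·K⁻².

kg⁻¹·m²·s⁻³·K⁻²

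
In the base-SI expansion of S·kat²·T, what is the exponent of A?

1

S = kg⁻¹·m⁻²·s³·A².
kat = s⁻¹·mol.
So kat² = s⁻²·mol².
T = kg·s⁻²·A⁻¹.
Combining: S·kat²·T = (kg⁻¹·m⁻²·s³·A²) · (s⁻²·mol²) · (kg·s⁻²·A⁻¹) = m⁻²·s⁻¹·A·mol².
The exponent of A is 1.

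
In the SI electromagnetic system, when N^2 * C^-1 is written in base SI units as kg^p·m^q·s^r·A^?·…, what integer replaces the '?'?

-1

N = kg·m·s⁻².
So N² = kg²·m²·s⁻⁴.
C = s·A.
So C⁻¹ = s⁻¹·A⁻¹.
Combining: N²·C⁻¹ = (kg²·m²·s⁻⁴) · (s⁻¹·A⁻¹) = kg²·m²·s⁻⁵·A⁻¹.
The exponent of A is -1.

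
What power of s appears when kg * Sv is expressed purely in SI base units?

-2

Sv = J/kg (equivalent dose = energy per mass),
    = m²·s⁻².
Combining: kg·Sv = kg · (m²·s⁻²) = kg·m²·s⁻².
The exponent of s is -2.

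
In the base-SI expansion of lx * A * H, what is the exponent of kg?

1

lx = lm/m² (illuminance = luminous flux per area),
    = m⁻²·cd.
H = Wb/A (inductance = flux per current),
    = kg·m²·s⁻²·A⁻².
Combining: lx·A·H = (m⁻²·cd) · A · (kg·m²·s⁻²·A⁻²) = kg·s⁻²·A⁻¹·cd.
The exponent of kg is 1.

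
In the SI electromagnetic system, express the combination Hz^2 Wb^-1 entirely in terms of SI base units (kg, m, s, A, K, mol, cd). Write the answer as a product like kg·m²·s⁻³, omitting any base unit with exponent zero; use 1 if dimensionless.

kg⁻¹·m⁻²·A

Hz = s⁻¹.
So Hz² = s⁻².
Wb = kg·m²·s⁻²·A⁻¹.
So Wb⁻¹ = kg⁻¹·m⁻²·s²·A.
Combining: Hz²·Wb⁻¹ = s⁻² · (kg⁻¹·m⁻²·s²·A) = kg⁻¹·m⁻²·A.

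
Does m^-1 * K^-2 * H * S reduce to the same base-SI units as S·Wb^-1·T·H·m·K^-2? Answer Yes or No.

Yes

Left side:
  H = Wb/A (inductance = flux per current),
      = kg·m²·s⁻²·A⁻².
  S = 1/Ω (conductance is reciprocal resistance),
      = kg⁻¹·m⁻²·s³·A².
  Combining: m⁻¹·K⁻²·H·S = m⁻¹ · K⁻² · (kg·m²·s⁻²·A⁻²) · (kg⁻¹·m⁻²·s³·A²) = m⁻¹·s·K⁻².
Right side:
  S = kg⁻¹·m⁻²·s³·A².
  Wb = kg·m²·s⁻²·A⁻¹.
  So Wb⁻¹ = kg⁻¹·m⁻²·s²·A.
  T = kg·s⁻²·A⁻¹.
  H = kg·m²·s⁻²·A⁻².
  Combining: S·Wb⁻¹·T·H·m·K⁻² = (kg⁻¹·m⁻²·s³·A²) · (kg⁻¹·m⁻²·s²·A) · (kg·s⁻²·A⁻¹) · (kg·m²·s⁻²·A⁻²) · m · K⁻² = m⁻¹·s·K⁻².
Both reduce to m⁻¹·s·K⁻².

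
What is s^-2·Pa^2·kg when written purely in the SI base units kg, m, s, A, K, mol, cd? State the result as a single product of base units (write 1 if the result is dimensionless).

Pa = kg·m⁻¹·s⁻².
So Pa² = kg²·m⁻²·s⁻⁴.
Combining: s⁻²·Pa²·kg = s⁻² · (kg²·m⁻²·s⁻⁴) · kg = kg³·m⁻²·s⁻⁶.

kg³·m⁻²·s⁻⁶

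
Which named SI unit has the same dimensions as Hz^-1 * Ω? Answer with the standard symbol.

Hz = 1/s = s⁻¹ (frequency is cycles per second).
So Hz⁻¹ = s.
Ω = V/A (resistance = voltage per current),
    = kg·m²·s⁻³·A⁻².
Combining: Hz⁻¹·Ω = s · (kg·m²·s⁻³·A⁻²) = kg·m²·s⁻²·A⁻².
kg·m²·s⁻²·A⁻² is the base-SI form of the henry.

H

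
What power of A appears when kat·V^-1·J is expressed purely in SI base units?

1

kat = mol/s = s⁻¹·mol (catalytic activity).
V = W/A (potential = power per current),
    = kg·m²·s⁻³·A⁻¹.
So V⁻¹ = kg⁻¹·m⁻²·s³·A.
J = N·m (work = force × distance),
    = kg·m²·s⁻².
Combining: kat·V⁻¹·J = (s⁻¹·mol) · (kg⁻¹·m⁻²·s³·A) · (kg·m²·s⁻²) = A·mol.
The exponent of A is 1.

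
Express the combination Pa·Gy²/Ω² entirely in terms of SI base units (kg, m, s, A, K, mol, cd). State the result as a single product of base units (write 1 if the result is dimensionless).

Ω = V/A (resistance = voltage per current),
    = kg·m²·s⁻³·A⁻².
So Ω⁻² = kg⁻²·m⁻⁴·s⁶·A⁴.
Pa = N/m² (pressure = force per area),
    = kg·m⁻¹·s⁻².
Gy = J/kg (absorbed dose = energy per mass),
    = m²·s⁻².
So Gy² = m⁴·s⁻⁴.
Combining: Ω⁻²·Pa·Gy² = (kg⁻²·m⁻⁴·s⁶·A⁴) · (kg·m⁻¹·s⁻²) · (m⁴·s⁻⁴) = kg⁻¹·m⁻¹·A⁴.

kg⁻¹·m⁻¹·A⁴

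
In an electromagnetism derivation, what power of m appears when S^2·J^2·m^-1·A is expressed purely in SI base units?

S = 1/Ω (conductance is reciprocal resistance),
    = kg⁻¹·m⁻²·s³·A².
So S² = kg⁻²·m⁻⁴·s⁶·A⁴.
J = N·m (work = force × distance),
    = kg·m²·s⁻².
So J² = kg²·m⁴·s⁻⁴.
Combining: S²·J²·m⁻¹·A = (kg⁻²·m⁻⁴·s⁶·A⁴) · (kg²·m⁴·s⁻⁴) · m⁻¹ · A = m⁻¹·s²·A⁵.
The exponent of m is -1.

-1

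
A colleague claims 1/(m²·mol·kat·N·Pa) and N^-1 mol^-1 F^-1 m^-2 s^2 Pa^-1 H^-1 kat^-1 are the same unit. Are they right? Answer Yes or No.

Yes

Left side:
  kat = mol/s = s⁻¹·mol (catalytic activity).
  So kat⁻¹ = s·mol⁻¹.
  N = kg·m/s² = kg·m·s⁻² (force = mass × acceleration).
  So N⁻¹ = kg⁻¹·m⁻¹·s².
  Pa = N/m² (pressure = force per area),
      = kg·m⁻¹·s⁻².
  So Pa⁻¹ = kg⁻¹·m·s².
  Combining: m⁻²·mol⁻¹·kat⁻¹·N⁻¹·Pa⁻¹ = m⁻² · mol⁻¹ · (s·mol⁻¹) · (kg⁻¹·m⁻¹·s²) · (kg⁻¹·m·s²) = kg⁻²·m⁻²·s⁵·mol⁻².
Right side:
  N = kg·m/s² = kg·m·s⁻² (force = mass × acceleration).
  So N⁻¹ = kg⁻¹·m⁻¹·s².
  F = C/V (capacitance = charge per voltage),
      = A·s/(kg·m²·s⁻³·A⁻¹) (substituting C and V),
      = kg⁻¹·m⁻²·s⁴·A².
  So F⁻¹ = kg·m²·s⁻⁴·A⁻².
  Pa = N/m² (pressure = force per area),
      = kg·m⁻¹·s⁻².
  So Pa⁻¹ = kg⁻¹·m·s².
  H = Wb/A (inductance = flux per current),
      = kg·m²·s⁻²·A⁻².
  So H⁻¹ = kg⁻¹·m⁻²·s²·A².
  kat = mol/s = s⁻¹·mol (catalytic activity).
  So kat⁻¹ = s·mol⁻¹.
  Combining: N⁻¹·mol⁻¹·F⁻¹·m⁻²·s²·Pa⁻¹·H⁻¹·kat⁻¹ = (kg⁻¹·m⁻¹·s²) · mol⁻¹ · (kg·m²·s⁻⁴·A⁻²) · m⁻² · s² · (kg⁻¹·m·s²) · (kg⁻¹·m⁻²·s²·A²) · (s·mol⁻¹) = kg⁻²·m⁻²·s⁵·mol⁻².
Both reduce to kg⁻²·m⁻²·s⁵·mol⁻².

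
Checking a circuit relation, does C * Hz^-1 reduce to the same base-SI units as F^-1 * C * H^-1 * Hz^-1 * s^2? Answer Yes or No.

Yes

Left side:
  C = A·s = s·A (charge = current × time).
  Hz = 1/s = s⁻¹ (frequency is cycles per second).
  So Hz⁻¹ = s.
  Combining: C·Hz⁻¹ = (s·A) · s = s²·A.
Right side:
  F = kg⁻¹·m⁻²·s⁴·A².
  So F⁻¹ = kg·m²·s⁻⁴·A⁻².
  C = s·A.
  H = kg·m²·s⁻²·A⁻².
  So H⁻¹ = kg⁻¹·m⁻²·s²·A².
  Hz = s⁻¹.
  So Hz⁻¹ = s.
  Combining: F⁻¹·C·H⁻¹·Hz⁻¹·s² = (kg·m²·s⁻⁴·A⁻²) · (s·A) · (kg⁻¹·m⁻²·s²·A²) · s · s² = s²·A.
Both reduce to s²·A.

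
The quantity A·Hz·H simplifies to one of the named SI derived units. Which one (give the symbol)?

V

Hz = 1/s = s⁻¹ (frequency is cycles per second).
H = Wb/A (inductance = flux per current),
    = kg·m²·s⁻²·A⁻².
Combining: A·Hz·H = A · s⁻¹ · (kg·m²·s⁻²·A⁻²) = kg·m²·s⁻³·A⁻¹.
kg·m²·s⁻³·A⁻¹ is the base-SI form of the volt.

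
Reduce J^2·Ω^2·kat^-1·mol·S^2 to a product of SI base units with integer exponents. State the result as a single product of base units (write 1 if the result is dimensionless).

J = N·m (work = force × distance),
    = kg·m²·s⁻².
So J² = kg²·m⁴·s⁻⁴.
Ω = V/A (resistance = voltage per current),
    = kg·m²·s⁻³·A⁻².
So Ω² = kg²·m⁴·s⁻⁶·A⁻⁴.
kat = mol/s = s⁻¹·mol (catalytic activity).
So kat⁻¹ = s·mol⁻¹.
S = 1/Ω (conductance is reciprocal resistance),
    = kg⁻¹·m⁻²·s³·A².
So S² = kg⁻²·m⁻⁴·s⁶·A⁴.
Combining: J²·Ω²·kat⁻¹·mol·S² = (kg²·m⁴·s⁻⁴) · (kg²·m⁴·s⁻⁶·A⁻⁴) · (s·mol⁻¹) · mol · (kg⁻²·m⁻⁴·s⁶·A⁴) = kg²·m⁴·s⁻³.

kg²·m⁴·s⁻³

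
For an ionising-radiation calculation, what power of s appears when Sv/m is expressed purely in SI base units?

-2

Sv = J/kg (equivalent dose = energy per mass),
    = m²·s⁻².
Combining: m⁻¹·Sv = m⁻¹ · (m²·s⁻²) = m·s⁻².
The exponent of s is -2.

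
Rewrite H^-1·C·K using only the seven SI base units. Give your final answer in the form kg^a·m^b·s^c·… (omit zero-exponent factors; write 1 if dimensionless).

H = kg·m²·s⁻²·A⁻².
So H⁻¹ = kg⁻¹·m⁻²·s²·A².
C = s·A.
Combining: H⁻¹·C·K = (kg⁻¹·m⁻²·s²·A²) · (s·A) · K = kg⁻¹·m⁻²·s³·A³·K.

kg⁻¹·m⁻²·s³·A³·K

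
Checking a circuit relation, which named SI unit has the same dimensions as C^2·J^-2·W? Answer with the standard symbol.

S

C = A·s = s·A (charge = current × time).
So C² = s²·A².
J = N·m (work = force × distance),
    = kg·m²·s⁻².
So J⁻² = kg⁻²·m⁻⁴·s⁴.
W = J/s (power = energy per time),
    = kg·m²·s⁻³.
Combining: C²·J⁻²·W = (s²·A²) · (kg⁻²·m⁻⁴·s⁴) · (kg·m²·s⁻³) = kg⁻¹·m⁻²·s³·A².
kg⁻¹·m⁻²·s³·A² is the base-SI form of the siemens.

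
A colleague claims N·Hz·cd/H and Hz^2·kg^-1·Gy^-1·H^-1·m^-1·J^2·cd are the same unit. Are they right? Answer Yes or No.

No

Left side:
  N = kg·m·s⁻².
  H = kg·m²·s⁻²·A⁻².
  So H⁻¹ = kg⁻¹·m⁻²·s²·A².
  Hz = s⁻¹.
  Combining: N·H⁻¹·Hz·cd = (kg·m·s⁻²) · (kg⁻¹·m⁻²·s²·A²) · s⁻¹ · cd = m⁻¹·s⁻¹·A²·cd.
Right side:
  Hz = 1/s = s⁻¹ (frequency is cycles per second).
  So Hz² = s⁻².
  Gy = J/kg (absorbed dose = energy per mass),
      = m²·s⁻².
  So Gy⁻¹ = m⁻²·s².
  H = Wb/A (inductance = flux per current),
      = kg·m²·s⁻²·A⁻².
  So H⁻¹ = kg⁻¹·m⁻²·s²·A².
  J = N·m (work = force × distance),
      = kg·m²·s⁻².
  So J² = kg²·m⁴·s⁻⁴.
  Combining: Hz²·kg⁻¹·Gy⁻¹·H⁻¹·m⁻¹·J²·cd = s⁻² · kg⁻¹ · (m⁻²·s²) · (kg⁻¹·m⁻²·s²·A²) · m⁻¹ · (kg²·m⁴·s⁻⁴) · cd = m⁻¹·s⁻²·A²·cd.
Left is m⁻¹·s⁻¹·A²·cd; right is m⁻¹·s⁻²·A²·cd — different.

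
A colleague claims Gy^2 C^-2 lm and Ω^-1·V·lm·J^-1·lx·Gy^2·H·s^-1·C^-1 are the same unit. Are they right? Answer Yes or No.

Left side:
  Gy = m²·s⁻².
  So Gy² = m⁴·s⁻⁴.
  C = s·A.
  So C⁻² = s⁻²·A⁻².
  lm = cd.
  Combining: Gy²·C⁻²·lm = (m⁴·s⁻⁴) · (s⁻²·A⁻²) · cd = m⁴·s⁻⁶·A⁻²·cd.
Right side:
  Ω = V/A (resistance = voltage per current),
      = kg·m²·s⁻³·A⁻².
  So Ω⁻¹ = kg⁻¹·m⁻²·s³·A².
  V = W/A (potential = power per current),
      = kg·m²·s⁻³·A⁻¹.
  lm = cd·sr = cd (luminous flux; sr is dimensionless).
  J = N·m (work = force × distance),
      = kg·m²·s⁻².
  So J⁻¹ = kg⁻¹·m⁻²·s².
  lx = lm/m² (illuminance = luminous flux per area),
      = m⁻²·cd.
  Gy = J/kg (absorbed dose = energy per mass),
      = m²·s⁻².
  So Gy² = m⁴·s⁻⁴.
  H = Wb/A (inductance = flux per current),
      = kg·m²·s⁻²·A⁻².
  C = A·s = s·A (charge = current × time).
  So C⁻¹ = s⁻¹·A⁻¹.
  Combining: Ω⁻¹·V·lm·J⁻¹·lx·Gy²·H·s⁻¹·C⁻¹ = (kg⁻¹·m⁻²·s³·A²) · (kg·m²·s⁻³·A⁻¹) · cd · (kg⁻¹·m⁻²·s²) · (m⁻²·cd) · (m⁴·s⁻⁴) · (kg·m²·s⁻²·A⁻²) · s⁻¹ · (s⁻¹·A⁻¹) = m²·s⁻⁶·A⁻²·cd².
Left is m⁴·s⁻⁶·A⁻²·cd; right is m²·s⁻⁶·A⁻²·cd² — different.

No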